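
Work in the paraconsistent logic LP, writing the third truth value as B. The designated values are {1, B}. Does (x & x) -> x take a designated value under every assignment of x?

Yes

Every assignment of x over {1, B, 0} gives a value in {1, B}.
In particular, with x=B: (x & x) -> x = B.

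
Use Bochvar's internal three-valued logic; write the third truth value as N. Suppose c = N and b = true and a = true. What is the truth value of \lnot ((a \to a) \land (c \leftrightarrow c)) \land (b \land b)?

a \to a = true \to true = true
c \leftrightarrow c = N \leftrightarrow N = N
(a \to a) \land (c \leftrightarrow c) = true \land N = N
\lnot ((a \to a) \land (c \leftrightarrow c)) = \lnot N = N
b \land b = true \land true = true
\lnot ((a \to a) \land (c \leftrightarrow c)) \land (b \land b) = N \land true = N

N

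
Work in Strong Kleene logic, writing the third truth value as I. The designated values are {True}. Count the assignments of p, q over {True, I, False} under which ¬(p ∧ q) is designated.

Of the 9 assignments, 5 give a value in {True}.

5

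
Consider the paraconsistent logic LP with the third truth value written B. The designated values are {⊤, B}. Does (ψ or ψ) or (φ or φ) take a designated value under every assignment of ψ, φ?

No

Countermodel: ψ=⊥, φ=⊥ gives ⊥, which is not designated.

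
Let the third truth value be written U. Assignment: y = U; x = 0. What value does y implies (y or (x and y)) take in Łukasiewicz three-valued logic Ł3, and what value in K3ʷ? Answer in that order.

1; U

In Łukasiewicz three-valued logic Ł3: x and y = 0 and U = 0
y or (x and y) = U or 0 = U
y implies (y or (x and y)) = U implies U = 1  [min(1, 1−½+½)]
In K3ʷ: x and y = 0 and U = U
y or (x and y) = U or U = U
y implies (y or (x and y)) = U implies U = U  [any arg is the third value ⇒ result is the third value]
They differ because Łukasiewicz three-valued logic Ł3 and K3ʷ treat U differently under the binary connectives.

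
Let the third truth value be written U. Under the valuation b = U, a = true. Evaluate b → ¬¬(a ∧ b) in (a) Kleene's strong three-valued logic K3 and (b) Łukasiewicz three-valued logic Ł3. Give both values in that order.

U; true

In Kleene's strong three-valued logic K3: a ∧ b = true ∧ U = U
¬(a ∧ b) = ¬U = U
¬¬(a ∧ b) = ¬U = U
b → ¬¬(a ∧ b) = U → U = U  [¬U ∨ U]
In Łukasiewicz three-valued logic Ł3: a ∧ b = true ∧ U = U
¬(a ∧ b) = ¬U = U
¬¬(a ∧ b) = ¬U = U
b → ¬¬(a ∧ b) = U → U = true  [min(1, 1−½+½)]
They differ because Kleene's strong three-valued logic K3 and Łukasiewicz three-valued logic Ł3 treat U differently under implication.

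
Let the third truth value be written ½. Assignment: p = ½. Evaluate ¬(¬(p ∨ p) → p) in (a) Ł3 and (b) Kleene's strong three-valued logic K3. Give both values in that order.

false; ½

In Ł3: p ∨ p = ½ ∨ ½ = ½
¬(p ∨ p) = ¬½ = ½
¬(p ∨ p) → p = ½ → ½ = true  [min(1, 1−½+½)]
¬(¬(p ∨ p) → p) = ¬true = false
In Kleene's strong three-valued logic K3: p ∨ p = ½ ∨ ½ = ½
¬(p ∨ p) = ¬½ = ½
¬(p ∨ p) → p = ½ → ½ = ½
¬(¬(p ∨ p) → p) = ¬½ = ½
They differ because Ł3 and Kleene's strong three-valued logic K3 treat ½ differently under implication.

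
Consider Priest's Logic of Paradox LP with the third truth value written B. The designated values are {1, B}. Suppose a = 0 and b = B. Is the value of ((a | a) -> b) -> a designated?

No

a | a = 0 | 0 = 0
(a | a) -> b = 0 -> B = 1
((a | a) -> b) -> a = 1 -> 0 = 0
0 ∉ {1, B}.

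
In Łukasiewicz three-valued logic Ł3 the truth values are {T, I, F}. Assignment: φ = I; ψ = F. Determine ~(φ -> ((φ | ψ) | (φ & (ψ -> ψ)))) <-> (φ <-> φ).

φ | ψ = I | F = I
ψ -> ψ = F -> F = T
φ & (ψ -> ψ) = I & T = I
(φ | ψ) | (φ & (ψ -> ψ)) = I | I = I
φ -> ((φ | ψ) | (φ & (ψ -> ψ))) = I -> I = T
~(φ -> ((φ | ψ) | (φ & (ψ -> ψ)))) = ~T = F
φ <-> φ = I <-> I = T
~(φ -> ((φ | ψ) | (φ & (ψ -> ψ)))) <-> (φ <-> φ) = F <-> T = F

F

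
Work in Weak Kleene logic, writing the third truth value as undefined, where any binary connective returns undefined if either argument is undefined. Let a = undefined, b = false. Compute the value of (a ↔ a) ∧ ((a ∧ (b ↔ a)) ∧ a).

a ↔ a = undefined ↔ undefined = undefined
b ↔ a = false ↔ undefined = undefined
a ∧ (b ↔ a) = undefined ∧ undefined = undefined
(a ∧ (b ↔ a)) ∧ a = undefined ∧ undefined = undefined
(a ↔ a) ∧ ((a ∧ (b ↔ a)) ∧ a) = undefined ∧ undefined = undefined

undefined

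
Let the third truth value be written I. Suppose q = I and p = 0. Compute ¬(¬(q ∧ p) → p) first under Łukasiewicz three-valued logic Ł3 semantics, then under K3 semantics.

In Łukasiewicz three-valued logic Ł3: q ∧ p = I ∧ 0 = 0
¬(q ∧ p) = ¬0 = 1
¬(q ∧ p) → p = 1 → 0 = 0
¬(¬(q ∧ p) → p) = ¬0 = 1
In K3: q ∧ p = I ∧ 0 = 0
¬(q ∧ p) = ¬0 = 1
¬(q ∧ p) → p = 1 → 0 = 0
¬(¬(q ∧ p) → p) = ¬0 = 1

1; 1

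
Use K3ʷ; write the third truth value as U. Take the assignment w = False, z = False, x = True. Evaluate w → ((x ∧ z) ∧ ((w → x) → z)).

x ∧ z = True ∧ False = False
w → x = False → True = True
(w → x) → z = True → False = False
(x ∧ z) ∧ ((w → x) → z) = False ∧ False = False
w → ((x ∧ z) ∧ ((w → x) → z)) = False → False = True

True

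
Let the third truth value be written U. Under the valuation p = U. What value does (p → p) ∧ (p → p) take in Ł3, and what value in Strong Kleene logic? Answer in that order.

True; U

In Ł3: p → p = U → U = True
p → p = U → U = True
(p → p) ∧ (p → p) = True ∧ True = True
In Strong Kleene logic: p → p = U → U = U
p → p = U → U = U
(p → p) ∧ (p → p) = U ∧ U = U
They differ because Ł3 and Strong Kleene logic treat U differently under implication.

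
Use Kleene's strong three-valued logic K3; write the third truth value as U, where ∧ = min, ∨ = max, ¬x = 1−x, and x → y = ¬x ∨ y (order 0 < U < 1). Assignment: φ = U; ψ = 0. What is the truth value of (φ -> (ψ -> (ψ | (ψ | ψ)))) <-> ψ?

ψ | ψ = 0 | 0 = 0
ψ | (ψ | ψ) = 0 | 0 = 0
ψ -> (ψ | (ψ | ψ)) = 0 -> 0 = 1
φ -> (ψ -> (ψ | (ψ | ψ))) = U -> 1 = 1  [~U | 1]
(φ -> (ψ -> (ψ | (ψ | ψ)))) <-> ψ = 1 <-> 0 = 0

0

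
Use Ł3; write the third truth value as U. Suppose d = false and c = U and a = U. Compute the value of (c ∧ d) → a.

true

c ∧ d = U ∧ false = false
(c ∧ d) → a = false → U = true  [min(1, 1−0+½)]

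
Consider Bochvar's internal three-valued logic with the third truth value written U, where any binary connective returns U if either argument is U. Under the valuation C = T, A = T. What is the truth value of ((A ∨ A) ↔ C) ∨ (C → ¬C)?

A ∨ A = T ∨ T = T
(A ∨ A) ↔ C = T ↔ T = T
¬C = ¬T = F
C → ¬C = T → F = F
((A ∨ A) ↔ C) ∨ (C → ¬C) = T ∨ F = T

T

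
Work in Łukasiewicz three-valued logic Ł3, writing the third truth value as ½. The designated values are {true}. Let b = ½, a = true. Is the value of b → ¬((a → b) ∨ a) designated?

a → b = true → ½ = ½  [min(1, 1−1+½)]
(a → b) ∨ a = ½ ∨ true = true
¬((a → b) ∨ a) = ¬true = false
b → ¬((a → b) ∨ a) = ½ → false = ½
½ ∉ {true}.

No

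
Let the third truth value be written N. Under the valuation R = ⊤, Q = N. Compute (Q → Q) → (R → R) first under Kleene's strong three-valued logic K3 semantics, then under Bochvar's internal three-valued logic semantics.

In Kleene's strong three-valued logic K3: Q → Q = N → N = N
R → R = ⊤ → ⊤ = ⊤
(Q → Q) → (R → R) = N → ⊤ = ⊤
In Bochvar's internal three-valued logic: Q → Q = N → N = N
R → R = ⊤ → ⊤ = ⊤
(Q → Q) → (R → R) = N → ⊤ = N
They differ because Kleene's strong three-valued logic K3 and Bochvar's internal three-valued logic treat N differently under the binary connectives.

⊤; N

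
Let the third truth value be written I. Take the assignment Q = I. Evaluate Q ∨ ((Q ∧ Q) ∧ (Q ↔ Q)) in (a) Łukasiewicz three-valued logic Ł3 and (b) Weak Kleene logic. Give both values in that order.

I; I

In Łukasiewicz three-valued logic Ł3: Q ∧ Q = I ∧ I = I
Q ↔ Q = I ↔ I = T
(Q ∧ Q) ∧ (Q ↔ Q) = I ∧ T = I
Q ∨ ((Q ∧ Q) ∧ (Q ↔ Q)) = I ∨ I = I
In Weak Kleene logic: Q ∧ Q = I ∧ I = I
Q ↔ Q = I ↔ I = I
(Q ∧ Q) ∧ (Q ↔ Q) = I ∧ I = I
Q ∨ ((Q ∧ Q) ∧ (Q ↔ Q)) = I ∨ I = I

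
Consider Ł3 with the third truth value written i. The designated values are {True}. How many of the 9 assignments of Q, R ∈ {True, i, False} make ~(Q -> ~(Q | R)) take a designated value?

3

Designated under: (Q=True, R=True); (Q=True, R=i); (Q=True, R=False).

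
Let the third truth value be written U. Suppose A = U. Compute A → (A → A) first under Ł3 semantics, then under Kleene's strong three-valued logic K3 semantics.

true; U

In Ł3: A → A = U → U = true  [min(1, 1−½+½)]
A → (A → A) = U → true = true
In Kleene's strong three-valued logic K3: A → A = U → U = U  [¬U ∨ U]
A → (A → A) = U → U = U
They differ because Ł3 and Kleene's strong three-valued logic K3 treat U differently under implication.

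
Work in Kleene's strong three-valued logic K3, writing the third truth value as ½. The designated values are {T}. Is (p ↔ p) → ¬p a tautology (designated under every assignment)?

No

Countermodel: p=T gives F, which is not designated.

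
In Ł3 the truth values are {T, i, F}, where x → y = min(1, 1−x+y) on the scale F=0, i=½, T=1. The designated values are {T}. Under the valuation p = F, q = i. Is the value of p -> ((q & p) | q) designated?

q & p = i & F = F
(q & p) | q = F | i = i
p -> ((q & p) | q) = F -> i = T
T ∈ {T}.

Yes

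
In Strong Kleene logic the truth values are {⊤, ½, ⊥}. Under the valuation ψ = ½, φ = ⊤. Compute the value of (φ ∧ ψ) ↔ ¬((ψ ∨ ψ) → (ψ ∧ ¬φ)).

½

φ ∧ ψ = ⊤ ∧ ½ = ½
ψ ∨ ψ = ½ ∨ ½ = ½
¬φ = ¬⊤ = ⊥
ψ ∧ ¬φ = ½ ∧ ⊥ = ⊥
(ψ ∨ ψ) → (ψ ∧ ¬φ) = ½ → ⊥ = ½
¬((ψ ∨ ψ) → (ψ ∧ ¬φ)) = ¬½ = ½
(φ ∧ ψ) ↔ ¬((ψ ∨ ψ) → (ψ ∧ ¬φ)) = ½ ↔ ½ = ½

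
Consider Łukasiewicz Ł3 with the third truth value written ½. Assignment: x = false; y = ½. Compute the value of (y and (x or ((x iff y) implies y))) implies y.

true

x iff y = false iff ½ = ½  [1 − |0−½|]
(x iff y) implies y = ½ implies ½ = true
x or ((x iff y) implies y) = false or true = true
y and (x or ((x iff y) implies y)) = ½ and true = ½
(y and (x or ((x iff y) implies y))) implies y = ½ implies ½ = true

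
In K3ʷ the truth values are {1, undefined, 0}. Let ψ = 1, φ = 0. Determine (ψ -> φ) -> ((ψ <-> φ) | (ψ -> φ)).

ψ -> φ = 1 -> 0 = 0
ψ <-> φ = 1 <-> 0 = 0
ψ -> φ = 1 -> 0 = 0
(ψ <-> φ) | (ψ -> φ) = 0 | 0 = 0
(ψ -> φ) -> ((ψ <-> φ) | (ψ -> φ)) = 0 -> 0 = 1

1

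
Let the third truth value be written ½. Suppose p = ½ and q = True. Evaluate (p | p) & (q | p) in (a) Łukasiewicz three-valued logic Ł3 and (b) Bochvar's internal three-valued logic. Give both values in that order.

½; ½

In Łukasiewicz three-valued logic Ł3: p | p = ½ | ½ = ½
q | p = True | ½ = True
(p | p) & (q | p) = ½ & True = ½
In Bochvar's internal three-valued logic: p | p = ½ | ½ = ½
q | p = True | ½ = ½
(p | p) & (q | p) = ½ & ½ = ½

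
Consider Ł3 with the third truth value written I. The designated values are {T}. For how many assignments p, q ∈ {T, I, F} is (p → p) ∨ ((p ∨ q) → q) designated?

Of the 9 assignments, 9 give a value in {T}.

9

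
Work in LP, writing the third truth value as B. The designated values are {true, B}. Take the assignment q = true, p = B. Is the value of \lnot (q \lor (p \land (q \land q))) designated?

No

q \land q = true \land true = true
p \land (q \land q) = B \land true = B
q \lor (p \land (q \land q)) = true \lor B = true
\lnot (q \lor (p \land (q \land q))) = \lnot true = false
false ∉ {true, B}.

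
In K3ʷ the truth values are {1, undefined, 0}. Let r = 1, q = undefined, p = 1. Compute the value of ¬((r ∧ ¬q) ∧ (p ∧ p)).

undefined

¬q = ¬undefined = undefined
r ∧ ¬q = 1 ∧ undefined = undefined
p ∧ p = 1 ∧ 1 = 1
(r ∧ ¬q) ∧ (p ∧ p) = undefined ∧ 1 = undefined
¬((r ∧ ¬q) ∧ (p ∧ p)) = ¬undefined = undefined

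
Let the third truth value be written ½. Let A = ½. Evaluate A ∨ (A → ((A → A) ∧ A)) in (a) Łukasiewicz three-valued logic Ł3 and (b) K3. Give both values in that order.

T; ½

In Łukasiewicz three-valued logic Ł3: A → A = ½ → ½ = T  [min(1, 1−½+½)]
(A → A) ∧ A = T ∧ ½ = ½
A → ((A → A) ∧ A) = ½ → ½ = T
A ∨ (A → ((A → A) ∧ A)) = ½ ∨ T = T
In K3: A → A = ½ → ½ = ½
(A → A) ∧ A = ½ ∧ ½ = ½
A → ((A → A) ∧ A) = ½ → ½ = ½
A ∨ (A → ((A → A) ∧ A)) = ½ ∨ ½ = ½
They differ because Łukasiewicz three-valued logic Ł3 and K3 treat ½ differently under implication.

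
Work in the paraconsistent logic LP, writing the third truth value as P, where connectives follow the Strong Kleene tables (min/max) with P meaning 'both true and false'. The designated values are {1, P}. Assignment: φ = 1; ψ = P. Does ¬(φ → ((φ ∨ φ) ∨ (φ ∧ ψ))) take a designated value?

No

φ ∨ φ = 1 ∨ 1 = 1
φ ∧ ψ = 1 ∧ P = P
(φ ∨ φ) ∨ (φ ∧ ψ) = 1 ∨ P = 1
φ → ((φ ∨ φ) ∨ (φ ∧ ψ)) = 1 → 1 = 1
¬(φ → ((φ ∨ φ) ∨ (φ ∧ ψ))) = ¬1 = 0
0 ∉ {1, P}.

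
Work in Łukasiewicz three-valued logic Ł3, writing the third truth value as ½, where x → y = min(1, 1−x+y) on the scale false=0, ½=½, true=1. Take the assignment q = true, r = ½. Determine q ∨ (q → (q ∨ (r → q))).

r → q = ½ → true = true  [min(1, 1−½+1)]
q ∨ (r → q) = true ∨ true = true
q → (q ∨ (r → q)) = true → true = true
q ∨ (q → (q ∨ (r → q))) = true ∨ true = true

true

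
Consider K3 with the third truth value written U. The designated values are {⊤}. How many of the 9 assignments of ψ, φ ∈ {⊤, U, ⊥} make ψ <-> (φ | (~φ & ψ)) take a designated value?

3

Designated under: (ψ=⊤, φ=⊤); (ψ=⊤, φ=⊥); (ψ=⊥, φ=⊥).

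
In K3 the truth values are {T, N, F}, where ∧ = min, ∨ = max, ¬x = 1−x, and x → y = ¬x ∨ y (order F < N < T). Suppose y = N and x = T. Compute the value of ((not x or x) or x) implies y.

N

not x = not T = F
not x or x = F or T = T
(not x or x) or x = T or T = T
((not x or x) or x) implies y = T implies N = N  [not T or N]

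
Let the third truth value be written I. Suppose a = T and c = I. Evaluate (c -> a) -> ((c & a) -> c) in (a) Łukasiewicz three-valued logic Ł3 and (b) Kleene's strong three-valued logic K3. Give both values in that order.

In Łukasiewicz three-valued logic Ł3: c -> a = I -> T = T  [min(1, 1−½+1)]
c & a = I & T = I
(c & a) -> c = I -> I = T
(c -> a) -> ((c & a) -> c) = T -> T = T
In Kleene's strong three-valued logic K3: c -> a = I -> T = T
c & a = I & T = I
(c & a) -> c = I -> I = I
(c -> a) -> ((c & a) -> c) = T -> I = I
They differ because Łukasiewicz three-valued logic Ł3 and Kleene's strong three-valued logic K3 treat I differently under implication.

T; I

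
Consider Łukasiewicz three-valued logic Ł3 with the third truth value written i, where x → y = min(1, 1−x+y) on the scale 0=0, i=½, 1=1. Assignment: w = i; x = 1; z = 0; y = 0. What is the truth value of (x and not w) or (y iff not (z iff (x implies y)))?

1

not w = not i = i
x and not w = 1 and i = i
x implies y = 1 implies 0 = 0
z iff (x implies y) = 0 iff 0 = 1
not (z iff (x implies y)) = not 1 = 0
y iff not (z iff (x implies y)) = 0 iff 0 = 1
(x and not w) or (y iff not (z iff (x implies y))) = i or 1 = 1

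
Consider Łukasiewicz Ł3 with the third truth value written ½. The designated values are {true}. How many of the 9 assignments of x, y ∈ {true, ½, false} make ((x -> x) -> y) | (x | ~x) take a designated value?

7

Of the 9 assignments, 7 give a value in {true}.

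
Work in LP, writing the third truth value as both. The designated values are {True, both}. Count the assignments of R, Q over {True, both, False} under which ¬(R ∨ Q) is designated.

Designated under: (R=both, Q=both); (R=both, Q=False); (R=False, Q=both); (R=False, Q=False).

4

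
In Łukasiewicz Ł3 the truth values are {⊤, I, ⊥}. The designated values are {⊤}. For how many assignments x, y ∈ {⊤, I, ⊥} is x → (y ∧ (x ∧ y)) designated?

6

Of the 9 assignments, 6 give a value in {⊤}.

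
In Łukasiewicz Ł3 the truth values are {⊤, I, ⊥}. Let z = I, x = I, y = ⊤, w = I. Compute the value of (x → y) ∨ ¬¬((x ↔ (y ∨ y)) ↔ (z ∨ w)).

x → y = I → ⊤ = ⊤
y ∨ y = ⊤ ∨ ⊤ = ⊤
x ↔ (y ∨ y) = I ↔ ⊤ = I
z ∨ w = I ∨ I = I
(x ↔ (y ∨ y)) ↔ (z ∨ w) = I ↔ I = ⊤
¬((x ↔ (y ∨ y)) ↔ (z ∨ w)) = ¬⊤ = ⊥
¬¬((x ↔ (y ∨ y)) ↔ (z ∨ w)) = ¬⊥ = ⊤
(x → y) ∨ ¬¬((x ↔ (y ∨ y)) ↔ (z ∨ w)) = ⊤ ∨ ⊤ = ⊤

⊤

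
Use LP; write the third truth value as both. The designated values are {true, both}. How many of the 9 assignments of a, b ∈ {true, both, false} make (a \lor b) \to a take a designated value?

Of the 9 assignments, 8 give a value in {true, both}.

8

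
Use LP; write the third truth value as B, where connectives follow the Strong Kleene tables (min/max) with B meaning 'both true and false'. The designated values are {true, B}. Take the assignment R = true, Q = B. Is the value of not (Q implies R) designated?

No

Q implies R = B implies true = true  [not B or true]
not (Q implies R) = not true = false
false ∉ {true, B}.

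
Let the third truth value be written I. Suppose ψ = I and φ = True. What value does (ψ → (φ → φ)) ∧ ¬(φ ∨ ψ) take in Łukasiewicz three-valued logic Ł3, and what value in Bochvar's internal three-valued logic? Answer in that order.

In Łukasiewicz three-valued logic Ł3: φ → φ = True → True = True
ψ → (φ → φ) = I → True = True  [min(1, 1−½+1)]
φ ∨ ψ = True ∨ I = True
¬(φ ∨ ψ) = ¬True = False
(ψ → (φ → φ)) ∧ ¬(φ ∨ ψ) = True ∧ False = False
In Bochvar's internal three-valued logic: φ → φ = True → True = True
ψ → (φ → φ) = I → True = I  [any arg is the third value ⇒ result is the third value]
φ ∨ ψ = True ∨ I = I
¬(φ ∨ ψ) = ¬I = I
(ψ → (φ → φ)) ∧ ¬(φ ∨ ψ) = I ∧ I = I
They differ because Łukasiewicz three-valued logic Ł3 and Bochvar's internal three-valued logic treat I differently under the binary connectives.

False; I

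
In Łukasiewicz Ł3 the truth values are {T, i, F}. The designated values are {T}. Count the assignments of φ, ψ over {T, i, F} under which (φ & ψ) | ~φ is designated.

Designated under: (φ=T, ψ=T); (φ=F, ψ=T); (φ=F, ψ=i); (φ=F, ψ=F).

4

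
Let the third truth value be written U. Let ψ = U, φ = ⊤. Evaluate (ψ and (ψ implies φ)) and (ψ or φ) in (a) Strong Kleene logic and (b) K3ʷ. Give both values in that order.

U; U

In Strong Kleene logic: ψ implies φ = U implies ⊤ = ⊤  [not U or ⊤]
ψ and (ψ implies φ) = U and ⊤ = U
ψ or φ = U or ⊤ = ⊤
(ψ and (ψ implies φ)) and (ψ or φ) = U and ⊤ = U
In K3ʷ: ψ implies φ = U implies ⊤ = U  [any arg is the third value ⇒ result is the third value]
ψ and (ψ implies φ) = U and U = U
ψ or φ = U or ⊤ = U
(ψ and (ψ implies φ)) and (ψ or φ) = U and U = U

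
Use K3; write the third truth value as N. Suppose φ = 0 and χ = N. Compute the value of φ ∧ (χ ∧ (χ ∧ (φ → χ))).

0

φ → χ = 0 → N = 1
χ ∧ (φ → χ) = N ∧ 1 = N
χ ∧ (χ ∧ (φ → χ)) = N ∧ N = N
φ ∧ (χ ∧ (χ ∧ (φ → χ))) = 0 ∧ N = 0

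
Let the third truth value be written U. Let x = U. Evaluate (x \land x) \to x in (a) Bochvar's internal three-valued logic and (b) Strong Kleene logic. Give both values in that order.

In Bochvar's internal three-valued logic: x \land x = U \land U = U
(x \land x) \to x = U \to U = U  [any arg is the third value ⇒ result is the third value]
In Strong Kleene logic: x \land x = U \land U = U
(x \land x) \to x = U \to U = U  [\lnot U \lor U]

U; U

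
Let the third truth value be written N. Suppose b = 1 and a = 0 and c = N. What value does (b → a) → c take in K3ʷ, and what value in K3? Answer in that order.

In K3ʷ: b → a = 1 → 0 = 0
(b → a) → c = 0 → N = N  [any arg is the third value ⇒ result is the third value]
In K3: b → a = 1 → 0 = 0
(b → a) → c = 0 → N = 1  [¬0 ∨ N]
They differ because K3ʷ and K3 treat N differently under the binary connectives.

N; 1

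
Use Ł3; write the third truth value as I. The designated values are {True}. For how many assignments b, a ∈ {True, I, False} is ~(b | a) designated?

1

Designated under: (b=False, a=False).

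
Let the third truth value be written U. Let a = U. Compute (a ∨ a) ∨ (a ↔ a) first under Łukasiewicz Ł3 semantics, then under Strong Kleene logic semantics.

In Łukasiewicz Ł3: a ∨ a = U ∨ U = U
a ↔ a = U ↔ U = ⊤  [1 − |½−½|]
(a ∨ a) ∨ (a ↔ a) = U ∨ ⊤ = ⊤
In Strong Kleene logic: a ∨ a = U ∨ U = U
a ↔ a = U ↔ U = U
(a ∨ a) ∨ (a ↔ a) = U ∨ U = U
They differ because Łukasiewicz Ł3 and Strong Kleene logic treat U differently under implication.

⊤; U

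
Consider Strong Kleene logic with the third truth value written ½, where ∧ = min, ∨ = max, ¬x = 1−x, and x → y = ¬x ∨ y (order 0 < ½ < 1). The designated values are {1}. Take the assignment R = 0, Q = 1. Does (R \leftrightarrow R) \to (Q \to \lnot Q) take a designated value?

No

R \leftrightarrow R = 0 \leftrightarrow 0 = 1
\lnot Q = \lnot 1 = 0
Q \to \lnot Q = 1 \to 0 = 0
(R \leftrightarrow R) \to (Q \to \lnot Q) = 1 \to 0 = 0
0 ∉ {1}.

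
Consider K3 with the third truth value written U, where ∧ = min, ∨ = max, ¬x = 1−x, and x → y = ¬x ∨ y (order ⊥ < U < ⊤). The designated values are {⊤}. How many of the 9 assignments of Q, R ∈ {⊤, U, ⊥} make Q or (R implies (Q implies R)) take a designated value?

8

Of the 9 assignments, 8 give a value in {⊤}.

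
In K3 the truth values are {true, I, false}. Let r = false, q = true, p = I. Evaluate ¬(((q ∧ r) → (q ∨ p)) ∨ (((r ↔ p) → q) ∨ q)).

q ∧ r = true ∧ false = false
q ∨ p = true ∨ I = true
(q ∧ r) → (q ∨ p) = false → true = true
r ↔ p = false ↔ I = I
(r ↔ p) → q = I → true = true  [¬I ∨ true]
((r ↔ p) → q) ∨ q = true ∨ true = true
((q ∧ r) → (q ∨ p)) ∨ (((r ↔ p) → q) ∨ q) = true ∨ true = true
¬(((q ∧ r) → (q ∨ p)) ∨ (((r ↔ p) → q) ∨ q)) = ¬true = false

false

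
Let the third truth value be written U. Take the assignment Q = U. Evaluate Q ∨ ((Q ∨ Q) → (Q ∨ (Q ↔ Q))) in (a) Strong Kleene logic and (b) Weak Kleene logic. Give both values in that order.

U; U

In Strong Kleene logic: Q ∨ Q = U ∨ U = U
Q ↔ Q = U ↔ U = U
Q ∨ (Q ↔ Q) = U ∨ U = U
(Q ∨ Q) → (Q ∨ (Q ↔ Q)) = U → U = U  [¬U ∨ U]
Q ∨ ((Q ∨ Q) → (Q ∨ (Q ↔ Q))) = U ∨ U = U
In Weak Kleene logic: Q ∨ Q = U ∨ U = U
Q ↔ Q = U ↔ U = U
Q ∨ (Q ↔ Q) = U ∨ U = U
(Q ∨ Q) → (Q ∨ (Q ↔ Q)) = U → U = U  [any arg is the third value ⇒ result is the third value]
Q ∨ ((Q ∨ Q) → (Q ∨ (Q ↔ Q))) = U ∨ U = U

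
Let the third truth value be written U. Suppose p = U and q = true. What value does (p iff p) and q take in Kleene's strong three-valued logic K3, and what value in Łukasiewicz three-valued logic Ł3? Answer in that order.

U; true

In Kleene's strong three-valued logic K3: p iff p = U iff U = U
(p iff p) and q = U and true = U
In Łukasiewicz three-valued logic Ł3: p iff p = U iff U = true  [1 − |½−½|]
(p iff p) and q = true and true = true
They differ because Kleene's strong three-valued logic K3 and Łukasiewicz three-valued logic Ł3 treat U differently under implication.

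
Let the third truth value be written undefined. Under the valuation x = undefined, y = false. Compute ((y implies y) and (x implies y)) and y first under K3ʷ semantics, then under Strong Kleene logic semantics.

undefined; false

In K3ʷ: y implies y = false implies false = true
x implies y = undefined implies false = undefined  [any arg is the third value ⇒ result is the third value]
(y implies y) and (x implies y) = true and undefined = undefined
((y implies y) and (x implies y)) and y = undefined and false = undefined
In Strong Kleene logic: y implies y = false implies false = true
x implies y = undefined implies false = undefined  [not undefined or false]
(y implies y) and (x implies y) = true and undefined = undefined
((y implies y) and (x implies y)) and y = undefined and false = false
They differ because K3ʷ and Strong Kleene logic treat undefined differently under the binary connectives.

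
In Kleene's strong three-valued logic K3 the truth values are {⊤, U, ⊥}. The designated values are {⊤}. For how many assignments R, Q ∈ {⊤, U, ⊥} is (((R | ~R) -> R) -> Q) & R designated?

Designated under: (R=⊤, Q=⊤).

1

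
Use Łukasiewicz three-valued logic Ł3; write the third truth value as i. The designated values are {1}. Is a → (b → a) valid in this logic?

Every assignment of a, b over {1, i, 0} gives a value in {1}.
In particular, with a=i, b=i: a → (b → a) = 1.

Yes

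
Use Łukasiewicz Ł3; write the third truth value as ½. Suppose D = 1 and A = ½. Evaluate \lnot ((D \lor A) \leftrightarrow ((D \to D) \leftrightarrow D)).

D \lor A = 1 \lor ½ = 1
D \to D = 1 \to 1 = 1
(D \to D) \leftrightarrow D = 1 \leftrightarrow 1 = 1
(D \lor A) \leftrightarrow ((D \to D) \leftrightarrow D) = 1 \leftrightarrow 1 = 1
\lnot ((D \lor A) \leftrightarrow ((D \to D) \leftrightarrow D)) = \lnot 1 = 0

0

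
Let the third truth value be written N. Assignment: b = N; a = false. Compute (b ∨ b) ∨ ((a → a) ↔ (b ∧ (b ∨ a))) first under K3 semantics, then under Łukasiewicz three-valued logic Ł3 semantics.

In K3: b ∨ b = N ∨ N = N
a → a = false → false = true
b ∨ a = N ∨ false = N
b ∧ (b ∨ a) = N ∧ N = N
(a → a) ↔ (b ∧ (b ∨ a)) = true ↔ N = N
(b ∨ b) ∨ ((a → a) ↔ (b ∧ (b ∨ a))) = N ∨ N = N
In Łukasiewicz three-valued logic Ł3: b ∨ b = N ∨ N = N
a → a = false → false = true
b ∨ a = N ∨ false = N
b ∧ (b ∨ a) = N ∧ N = N
(a → a) ↔ (b ∧ (b ∨ a)) = true ↔ N = N  [1 − |1−½|]
(b ∨ b) ∨ ((a → a) ↔ (b ∧ (b ∨ a))) = N ∨ N = N

N; N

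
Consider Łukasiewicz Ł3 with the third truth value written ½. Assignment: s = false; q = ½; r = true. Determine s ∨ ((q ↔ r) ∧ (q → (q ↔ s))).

½

q ↔ r = ½ ↔ true = ½
q ↔ s = ½ ↔ false = ½
q → (q ↔ s) = ½ → ½ = true
(q ↔ r) ∧ (q → (q ↔ s)) = ½ ∧ true = ½
s ∨ ((q ↔ r) ∧ (q → (q ↔ s))) = false ∨ ½ = ½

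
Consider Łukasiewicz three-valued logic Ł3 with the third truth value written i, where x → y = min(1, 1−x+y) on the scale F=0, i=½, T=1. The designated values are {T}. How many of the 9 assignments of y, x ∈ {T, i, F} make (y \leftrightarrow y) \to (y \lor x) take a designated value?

Of the 9 assignments, 5 give a value in {T}.

5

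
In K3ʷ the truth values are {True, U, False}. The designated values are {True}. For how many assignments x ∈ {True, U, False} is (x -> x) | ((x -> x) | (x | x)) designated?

x=True: True ✓
x=U: U ·
x=False: True ✓

2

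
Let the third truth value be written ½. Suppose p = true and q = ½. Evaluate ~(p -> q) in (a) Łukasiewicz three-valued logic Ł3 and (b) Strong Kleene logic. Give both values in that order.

½; ½

In Łukasiewicz three-valued logic Ł3: p -> q = true -> ½ = ½  [min(1, 1−1+½)]
~(p -> q) = ~½ = ½
In Strong Kleene logic: p -> q = true -> ½ = ½  [~true | ½]
~(p -> q) = ~½ = ½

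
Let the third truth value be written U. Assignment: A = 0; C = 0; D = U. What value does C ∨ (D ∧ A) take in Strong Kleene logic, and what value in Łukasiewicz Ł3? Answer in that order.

In Strong Kleene logic: D ∧ A = U ∧ 0 = 0
C ∨ (D ∧ A) = 0 ∨ 0 = 0
In Łukasiewicz Ł3: D ∧ A = U ∧ 0 = 0
C ∨ (D ∧ A) = 0 ∨ 0 = 0

0; 0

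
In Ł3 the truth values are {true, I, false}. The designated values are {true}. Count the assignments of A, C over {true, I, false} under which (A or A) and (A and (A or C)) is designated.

3

Designated under: (A=true, C=true); (A=true, C=I); (A=true, C=false).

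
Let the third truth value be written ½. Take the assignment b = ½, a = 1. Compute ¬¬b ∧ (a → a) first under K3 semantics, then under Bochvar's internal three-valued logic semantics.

½; ½

In K3: ¬b = ¬½ = ½
¬¬b = ¬½ = ½
a → a = 1 → 1 = 1
¬¬b ∧ (a → a) = ½ ∧ 1 = ½
In Bochvar's internal three-valued logic: ¬b = ¬½ = ½
¬¬b = ¬½ = ½
a → a = 1 → 1 = 1
¬¬b ∧ (a → a) = ½ ∧ 1 = ½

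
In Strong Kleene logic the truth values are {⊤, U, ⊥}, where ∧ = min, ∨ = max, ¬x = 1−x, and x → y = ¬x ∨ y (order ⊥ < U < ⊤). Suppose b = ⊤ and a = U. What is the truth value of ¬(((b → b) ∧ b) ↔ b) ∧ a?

b → b = ⊤ → ⊤ = ⊤
(b → b) ∧ b = ⊤ ∧ ⊤ = ⊤
((b → b) ∧ b) ↔ b = ⊤ ↔ ⊤ = ⊤
¬(((b → b) ∧ b) ↔ b) = ¬⊤ = ⊥
¬(((b → b) ∧ b) ↔ b) ∧ a = ⊥ ∧ U = ⊥

⊥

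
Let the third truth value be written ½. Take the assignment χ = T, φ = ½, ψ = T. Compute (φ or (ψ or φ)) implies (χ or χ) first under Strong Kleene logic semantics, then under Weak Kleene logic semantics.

T; ½

In Strong Kleene logic: ψ or φ = T or ½ = T
φ or (ψ or φ) = ½ or T = T
χ or χ = T or T = T
(φ or (ψ or φ)) implies (χ or χ) = T implies T = T
In Weak Kleene logic: ψ or φ = T or ½ = ½
φ or (ψ or φ) = ½ or ½ = ½
χ or χ = T or T = T
(φ or (ψ or φ)) implies (χ or χ) = ½ implies T = ½  [any arg is the third value ⇒ result is the third value]
They differ because Strong Kleene logic and Weak Kleene logic treat ½ differently under the binary connectives.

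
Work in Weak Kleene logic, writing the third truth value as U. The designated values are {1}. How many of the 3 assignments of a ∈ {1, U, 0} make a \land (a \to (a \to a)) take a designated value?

1

a=1: 1 ✓
a=U: U ·
a=0: 0 ·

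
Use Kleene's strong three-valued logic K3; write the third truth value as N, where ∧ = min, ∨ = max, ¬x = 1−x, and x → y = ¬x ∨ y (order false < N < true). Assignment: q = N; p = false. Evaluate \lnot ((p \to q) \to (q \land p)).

p \to q = false \to N = true  [\lnot false \lor N]
q \land p = N \land false = false
(p \to q) \to (q \land p) = true \to false = false
\lnot ((p \to q) \to (q \land p)) = \lnot false = true

true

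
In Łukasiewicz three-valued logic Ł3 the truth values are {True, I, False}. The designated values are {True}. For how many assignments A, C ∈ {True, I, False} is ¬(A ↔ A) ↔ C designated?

Designated under: (A=True, C=False); (A=I, C=False); (A=False, C=False).

3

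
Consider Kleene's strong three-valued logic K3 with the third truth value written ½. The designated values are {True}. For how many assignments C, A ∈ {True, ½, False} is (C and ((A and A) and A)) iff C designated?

Designated under: (C=True, A=True); (C=False, A=True); (C=False, A=½); (C=False, A=False).

4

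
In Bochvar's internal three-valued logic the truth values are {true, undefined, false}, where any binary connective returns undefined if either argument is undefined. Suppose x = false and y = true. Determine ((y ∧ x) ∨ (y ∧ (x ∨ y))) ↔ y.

y ∧ x = true ∧ false = false
x ∨ y = false ∨ true = true
y ∧ (x ∨ y) = true ∧ true = true
(y ∧ x) ∨ (y ∧ (x ∨ y)) = false ∨ true = true
((y ∧ x) ∨ (y ∧ (x ∨ y))) ↔ y = true ↔ true = true

true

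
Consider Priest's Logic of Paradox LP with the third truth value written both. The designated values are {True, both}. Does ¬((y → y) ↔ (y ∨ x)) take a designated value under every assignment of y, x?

No

Countermodel: y=True, x=True gives False, which is not designated.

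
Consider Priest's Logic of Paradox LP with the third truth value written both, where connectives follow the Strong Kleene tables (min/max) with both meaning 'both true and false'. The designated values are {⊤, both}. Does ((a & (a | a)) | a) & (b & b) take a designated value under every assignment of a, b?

No

Countermodel: a=⊤, b=⊥ gives ⊥, which is not designated.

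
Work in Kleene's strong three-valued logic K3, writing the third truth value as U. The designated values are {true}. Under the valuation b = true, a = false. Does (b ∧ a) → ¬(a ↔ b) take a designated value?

b ∧ a = true ∧ false = false
a ↔ b = false ↔ true = false
¬(a ↔ b) = ¬false = true
(b ∧ a) → ¬(a ↔ b) = false → true = true
true ∈ {true}.

Yes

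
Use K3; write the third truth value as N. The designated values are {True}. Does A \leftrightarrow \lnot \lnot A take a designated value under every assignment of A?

No

Countermodel: A=N gives N, which is not designated.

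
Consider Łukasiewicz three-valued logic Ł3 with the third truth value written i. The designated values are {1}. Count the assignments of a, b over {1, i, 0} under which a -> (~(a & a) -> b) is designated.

9

Of the 9 assignments, 9 give a value in {1}.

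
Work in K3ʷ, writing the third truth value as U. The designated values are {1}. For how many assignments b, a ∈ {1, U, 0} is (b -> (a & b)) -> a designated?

3

Designated under: (b=1, a=1); (b=1, a=0); (b=0, a=1).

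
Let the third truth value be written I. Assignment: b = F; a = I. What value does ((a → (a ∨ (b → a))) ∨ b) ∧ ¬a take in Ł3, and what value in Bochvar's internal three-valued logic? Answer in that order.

In Ł3: b → a = F → I = T  [min(1, 1−0+½)]
a ∨ (b → a) = I ∨ T = T
a → (a ∨ (b → a)) = I → T = T
(a → (a ∨ (b → a))) ∨ b = T ∨ F = T
¬a = ¬I = I
((a → (a ∨ (b → a))) ∨ b) ∧ ¬a = T ∧ I = I
In Bochvar's internal three-valued logic: b → a = F → I = I
a ∨ (b → a) = I ∨ I = I
a → (a ∨ (b → a)) = I → I = I
(a → (a ∨ (b → a))) ∨ b = I ∨ F = I
¬a = ¬I = I
((a → (a ∨ (b → a))) ∨ b) ∧ ¬a = I ∧ I = I

I; I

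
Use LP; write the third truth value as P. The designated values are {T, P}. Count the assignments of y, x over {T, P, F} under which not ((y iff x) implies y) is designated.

5

Of the 9 assignments, 5 give a value in {T, P}.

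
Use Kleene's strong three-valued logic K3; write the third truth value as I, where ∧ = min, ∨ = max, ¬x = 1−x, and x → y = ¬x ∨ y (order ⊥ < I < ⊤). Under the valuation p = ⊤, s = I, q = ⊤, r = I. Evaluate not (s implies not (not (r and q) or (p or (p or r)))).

r and q = I and ⊤ = I
not (r and q) = not I = I
p or r = ⊤ or I = ⊤
p or (p or r) = ⊤ or ⊤ = ⊤
not (r and q) or (p or (p or r)) = I or ⊤ = ⊤
not (not (r and q) or (p or (p or r))) = not ⊤ = ⊥
s implies not (not (r and q) or (p or (p or r))) = I implies ⊥ = I
not (s implies not (not (r and q) or (p or (p or r)))) = not I = I

I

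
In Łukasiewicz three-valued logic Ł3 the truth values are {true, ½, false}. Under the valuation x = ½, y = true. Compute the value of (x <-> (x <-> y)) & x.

x <-> y = ½ <-> true = ½  [1 − |½−1|]
x <-> (x <-> y) = ½ <-> ½ = true
(x <-> (x <-> y)) & x = true & ½ = ½

½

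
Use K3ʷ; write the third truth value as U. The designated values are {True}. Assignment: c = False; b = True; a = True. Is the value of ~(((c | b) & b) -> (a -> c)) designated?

c | b = False | True = True
(c | b) & b = True & True = True
a -> c = True -> False = False
((c | b) & b) -> (a -> c) = True -> False = False
~(((c | b) & b) -> (a -> c)) = ~False = True
True ∈ {True}.

Yes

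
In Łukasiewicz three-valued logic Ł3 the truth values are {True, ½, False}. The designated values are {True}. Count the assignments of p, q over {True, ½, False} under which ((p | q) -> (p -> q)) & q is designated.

Designated under: (p=True, q=True); (p=½, q=True); (p=False, q=True).

3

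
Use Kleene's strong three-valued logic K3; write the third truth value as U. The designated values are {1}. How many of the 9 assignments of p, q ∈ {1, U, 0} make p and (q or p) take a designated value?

3

Designated under: (p=1, q=1); (p=1, q=U); (p=1, q=0).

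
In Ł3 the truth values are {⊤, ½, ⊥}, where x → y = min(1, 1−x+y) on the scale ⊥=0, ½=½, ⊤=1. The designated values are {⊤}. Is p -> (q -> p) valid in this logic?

Every assignment of p, q over {⊤, ½, ⊥} gives a value in {⊤}.
In particular, with p=½, q=½: p -> (q -> p) = ⊤.

Yes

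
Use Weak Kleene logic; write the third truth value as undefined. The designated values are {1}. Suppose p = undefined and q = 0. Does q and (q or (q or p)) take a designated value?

q or p = 0 or undefined = undefined
q or (q or p) = 0 or undefined = undefined
q and (q or (q or p)) = 0 and undefined = undefined
undefined ∉ {1}.

No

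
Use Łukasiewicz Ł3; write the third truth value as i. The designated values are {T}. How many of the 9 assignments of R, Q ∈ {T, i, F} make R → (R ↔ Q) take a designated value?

7

Of the 9 assignments, 7 give a value in {T}.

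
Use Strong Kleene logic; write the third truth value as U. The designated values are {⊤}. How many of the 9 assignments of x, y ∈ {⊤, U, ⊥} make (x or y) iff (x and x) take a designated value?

4

Designated under: (x=⊤, y=⊤); (x=⊤, y=U); (x=⊤, y=⊥); (x=⊥, y=⊥).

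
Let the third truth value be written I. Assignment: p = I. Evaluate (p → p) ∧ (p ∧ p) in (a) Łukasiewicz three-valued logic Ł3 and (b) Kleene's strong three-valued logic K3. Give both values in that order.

In Łukasiewicz three-valued logic Ł3: p → p = I → I = ⊤  [min(1, 1−½+½)]
p ∧ p = I ∧ I = I
(p → p) ∧ (p ∧ p) = ⊤ ∧ I = I
In Kleene's strong three-valued logic K3: p → p = I → I = I
p ∧ p = I ∧ I = I
(p → p) ∧ (p ∧ p) = I ∧ I = I

I; I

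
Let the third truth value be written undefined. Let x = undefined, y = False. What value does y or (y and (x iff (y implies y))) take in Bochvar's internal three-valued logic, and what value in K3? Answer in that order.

In Bochvar's internal three-valued logic: y implies y = False implies False = True
x iff (y implies y) = undefined iff True = undefined
y and (x iff (y implies y)) = False and undefined = undefined
y or (y and (x iff (y implies y))) = False or undefined = undefined
In K3: y implies y = False implies False = True
x iff (y implies y) = undefined iff True = undefined
y and (x iff (y implies y)) = False and undefined = False
y or (y and (x iff (y implies y))) = False or False = False
They differ because Bochvar's internal three-valued logic and K3 treat undefined differently under the binary connectives.

undefined; False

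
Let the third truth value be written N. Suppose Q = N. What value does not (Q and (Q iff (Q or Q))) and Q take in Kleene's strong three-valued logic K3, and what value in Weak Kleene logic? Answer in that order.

N; N

In Kleene's strong three-valued logic K3: Q or Q = N or N = N
Q iff (Q or Q) = N iff N = N
Q and (Q iff (Q or Q)) = N and N = N
not (Q and (Q iff (Q or Q))) = not N = N
not (Q and (Q iff (Q or Q))) and Q = N and N = N
In Weak Kleene logic: Q or Q = N or N = N
Q iff (Q or Q) = N iff N = N
Q and (Q iff (Q or Q)) = N and N = N
not (Q and (Q iff (Q or Q))) = not N = N
not (Q and (Q iff (Q or Q))) and Q = N and N = N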